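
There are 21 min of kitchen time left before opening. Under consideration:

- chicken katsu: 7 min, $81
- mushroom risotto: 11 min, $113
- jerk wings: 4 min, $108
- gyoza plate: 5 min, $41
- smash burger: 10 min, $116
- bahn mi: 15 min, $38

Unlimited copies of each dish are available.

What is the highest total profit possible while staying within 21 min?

Best packing: 5×jerk wings — 20 min, 540 total.
Every other selection either busts 21 min or fails to beat 540.

540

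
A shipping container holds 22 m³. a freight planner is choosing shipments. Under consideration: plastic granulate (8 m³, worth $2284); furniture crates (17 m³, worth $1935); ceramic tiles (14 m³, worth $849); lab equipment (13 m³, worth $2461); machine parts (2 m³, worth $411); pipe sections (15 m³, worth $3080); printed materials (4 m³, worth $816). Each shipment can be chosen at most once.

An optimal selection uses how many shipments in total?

2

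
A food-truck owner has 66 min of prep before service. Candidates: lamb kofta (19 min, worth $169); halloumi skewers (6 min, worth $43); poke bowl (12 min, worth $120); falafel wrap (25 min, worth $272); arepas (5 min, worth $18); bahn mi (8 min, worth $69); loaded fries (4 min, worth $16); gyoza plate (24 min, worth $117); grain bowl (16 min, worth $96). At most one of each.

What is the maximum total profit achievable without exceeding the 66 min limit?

630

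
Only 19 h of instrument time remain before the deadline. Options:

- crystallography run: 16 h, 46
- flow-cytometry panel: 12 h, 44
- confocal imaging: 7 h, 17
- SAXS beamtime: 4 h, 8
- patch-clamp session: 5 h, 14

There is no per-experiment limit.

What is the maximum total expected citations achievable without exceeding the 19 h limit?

61

The ratio heuristic lands on flow-cytometry panel + patch-clamp session (58) but leaves 2 h idle.
Dropping patch-clamp session frees 5 h; slotting in confocal imaging (7 h) lifts the total to 61 at 19 h.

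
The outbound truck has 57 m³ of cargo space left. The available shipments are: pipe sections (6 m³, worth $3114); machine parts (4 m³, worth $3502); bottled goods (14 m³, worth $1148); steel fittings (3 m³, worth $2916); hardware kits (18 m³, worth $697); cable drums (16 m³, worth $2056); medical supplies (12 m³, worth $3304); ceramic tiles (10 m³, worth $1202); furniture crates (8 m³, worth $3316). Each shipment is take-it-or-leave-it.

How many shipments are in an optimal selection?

7

The maximum revenue within 57 m³ is 18502.
For example pipe sections + machine parts + bottled goods + steel fittings + medical supplies + ceramic tiles + furniture crates achieves it, using 57 m³.
Every optimal selection uses 7 shipments.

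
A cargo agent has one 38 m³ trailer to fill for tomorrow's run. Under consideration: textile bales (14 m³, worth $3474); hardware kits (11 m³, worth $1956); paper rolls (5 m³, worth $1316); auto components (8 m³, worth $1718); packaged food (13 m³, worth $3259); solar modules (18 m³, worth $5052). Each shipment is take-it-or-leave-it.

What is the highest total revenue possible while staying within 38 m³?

The ratio heuristic lands on paper rolls + packaged food + solar modules (9627) but leaves 2 m³ idle.
Dropping packaged food frees 13 m³; slotting in textile bales (14 m³) lifts the total to 9842 at 37 m³.
Nothing else within 38 m³ beats 9842.

9842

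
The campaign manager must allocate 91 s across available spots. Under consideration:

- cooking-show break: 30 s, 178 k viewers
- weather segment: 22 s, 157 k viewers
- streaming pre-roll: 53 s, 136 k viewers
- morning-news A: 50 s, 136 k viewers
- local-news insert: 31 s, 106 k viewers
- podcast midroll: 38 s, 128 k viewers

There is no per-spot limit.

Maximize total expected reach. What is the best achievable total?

Ranking by ratio (expected reach/s): weather segment 7.14, cooking-show break 5.93, local-news insert 3.42, podcast midroll 3.37.
The ratio ordering already packs tightly: 4×weather segment, 88 s, 628.

628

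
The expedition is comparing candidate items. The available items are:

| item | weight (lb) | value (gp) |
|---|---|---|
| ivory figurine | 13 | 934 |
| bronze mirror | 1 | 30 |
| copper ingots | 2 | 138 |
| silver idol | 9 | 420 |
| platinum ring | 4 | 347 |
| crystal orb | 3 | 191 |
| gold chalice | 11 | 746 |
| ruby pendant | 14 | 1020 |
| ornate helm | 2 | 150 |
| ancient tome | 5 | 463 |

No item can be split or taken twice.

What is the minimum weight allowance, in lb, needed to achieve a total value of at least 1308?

17

Minimise lb subject to total value ≥ 1308.
Taking bronze mirror + copper ingots + platinum ring + crystal orb + ornate helm + ancient tome gives 1319 (≥ 1308) for 17 lb.
Below 17 lb the best achievable stays under 1308.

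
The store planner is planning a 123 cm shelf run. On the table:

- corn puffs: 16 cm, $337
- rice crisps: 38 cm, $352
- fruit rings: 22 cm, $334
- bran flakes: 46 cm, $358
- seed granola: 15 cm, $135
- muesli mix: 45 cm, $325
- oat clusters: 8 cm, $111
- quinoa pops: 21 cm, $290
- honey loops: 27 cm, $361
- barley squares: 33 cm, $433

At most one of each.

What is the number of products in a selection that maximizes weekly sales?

Optimal total is 1755.
One optimal bundle: corn puffs + fruit rings + quinoa pops + honey loops + barley squares (119 cm).
Every optimal selection uses 5 products.

5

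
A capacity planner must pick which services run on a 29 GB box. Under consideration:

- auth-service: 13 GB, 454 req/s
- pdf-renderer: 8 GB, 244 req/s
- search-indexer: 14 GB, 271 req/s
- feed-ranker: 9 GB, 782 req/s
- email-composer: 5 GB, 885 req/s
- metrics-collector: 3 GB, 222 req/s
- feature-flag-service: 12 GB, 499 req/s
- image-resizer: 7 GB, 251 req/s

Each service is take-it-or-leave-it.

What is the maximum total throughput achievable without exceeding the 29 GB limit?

Feed-ranker + email-composer + metrics-collector + feature-flag-service uses 29 of the 29 GB and totals 2388.
An exhaustive check of the 256 subsets confirms 2388.

2388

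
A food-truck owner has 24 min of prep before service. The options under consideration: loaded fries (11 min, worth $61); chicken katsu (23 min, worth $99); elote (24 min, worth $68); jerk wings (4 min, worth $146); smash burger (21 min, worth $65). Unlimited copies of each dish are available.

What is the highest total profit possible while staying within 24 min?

Taking 6×jerk wings: 24 min used, 876 in profit.
No other feasible combination exceeds 876.

876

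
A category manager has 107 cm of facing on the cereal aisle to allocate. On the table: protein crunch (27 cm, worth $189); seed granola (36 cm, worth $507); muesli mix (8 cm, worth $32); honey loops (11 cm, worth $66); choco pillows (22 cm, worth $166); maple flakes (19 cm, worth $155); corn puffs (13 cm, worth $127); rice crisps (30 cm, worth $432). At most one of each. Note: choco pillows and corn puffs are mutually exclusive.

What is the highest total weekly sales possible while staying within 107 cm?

Density check — rice crisps 14.40, seed granola 14.08, corn puffs 9.77 are the best per cm.
Taking the top-ratio products first gives seed granola + muesli mix + maple flakes + corn puffs + rice crisps for 1253 (106 cm).
The 21 cm tied up in muesli mix and corn puffs is better spent on choco pillows — total rises to 1260 (107 cm).
An exhaustive check of the 256 subsets confirms 1260.

1260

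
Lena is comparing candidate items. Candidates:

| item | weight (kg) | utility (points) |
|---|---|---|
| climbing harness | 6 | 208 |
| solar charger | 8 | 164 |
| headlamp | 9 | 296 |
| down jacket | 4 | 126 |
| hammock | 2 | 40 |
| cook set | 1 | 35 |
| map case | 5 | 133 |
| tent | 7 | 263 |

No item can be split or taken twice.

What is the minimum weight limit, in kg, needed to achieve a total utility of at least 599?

18

Need the lightest bundle worth ≥ 599.
Taking headlamp + hammock + tent gives 599 (≥ 599) for 18 kg.
No combination under 18 kg hits 599.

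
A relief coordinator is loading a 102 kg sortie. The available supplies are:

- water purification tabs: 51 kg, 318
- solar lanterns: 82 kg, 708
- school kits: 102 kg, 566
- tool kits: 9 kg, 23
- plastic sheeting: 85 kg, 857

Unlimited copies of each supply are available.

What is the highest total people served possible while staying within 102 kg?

Tool kits + plastic sheeting uses 94 of the 102 kg and totals 880.
Nothing else within 102 kg beats 880.

880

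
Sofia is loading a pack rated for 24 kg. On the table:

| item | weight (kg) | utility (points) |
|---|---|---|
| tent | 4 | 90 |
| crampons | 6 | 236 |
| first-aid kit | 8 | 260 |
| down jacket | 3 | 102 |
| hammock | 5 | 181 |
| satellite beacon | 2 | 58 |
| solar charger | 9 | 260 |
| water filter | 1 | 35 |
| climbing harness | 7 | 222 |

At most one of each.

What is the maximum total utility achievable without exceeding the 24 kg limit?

837

Ranking by ratio (utility/kg): crampons 39.33, hammock 36.20, water filter 35.00, down jacket 34.00.
Greedy by ratio would take crampons + first-aid kit + down jacket + hammock + water filter: 23 kg used, total 814.
Replace water filter with satellite beacon: the trade gains 23 net, giving 837 at 24 kg.
The closest alternative, crampons + down jacket + hammock + satellite beacon + water filter + climbing harness, reaches only 834.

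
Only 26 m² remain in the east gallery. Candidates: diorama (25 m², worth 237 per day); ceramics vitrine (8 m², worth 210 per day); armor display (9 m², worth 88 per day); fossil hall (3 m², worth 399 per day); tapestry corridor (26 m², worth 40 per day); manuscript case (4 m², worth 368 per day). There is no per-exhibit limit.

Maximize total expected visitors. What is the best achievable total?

3192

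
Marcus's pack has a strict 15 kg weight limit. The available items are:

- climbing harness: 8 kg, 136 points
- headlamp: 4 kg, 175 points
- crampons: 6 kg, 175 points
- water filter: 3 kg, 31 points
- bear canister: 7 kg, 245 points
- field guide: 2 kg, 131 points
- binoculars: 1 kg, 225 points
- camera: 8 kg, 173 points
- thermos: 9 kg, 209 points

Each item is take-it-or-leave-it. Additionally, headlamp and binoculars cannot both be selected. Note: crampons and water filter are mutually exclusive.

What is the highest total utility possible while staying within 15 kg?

645

Best packing: crampons + bear canister + binoculars — 14 kg, 645 total.
Next best is water filter + bear canister + field guide + binoculars at 632 (13 kg) — short by 13.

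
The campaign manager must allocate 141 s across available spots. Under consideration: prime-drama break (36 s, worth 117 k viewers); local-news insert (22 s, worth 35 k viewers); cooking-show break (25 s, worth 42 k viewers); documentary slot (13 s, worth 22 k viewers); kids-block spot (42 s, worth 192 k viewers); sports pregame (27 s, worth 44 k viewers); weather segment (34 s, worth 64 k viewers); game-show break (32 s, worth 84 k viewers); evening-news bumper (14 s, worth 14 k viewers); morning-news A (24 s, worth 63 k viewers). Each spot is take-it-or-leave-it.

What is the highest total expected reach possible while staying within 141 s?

Prime-drama break + kids-block spot + game-show break + morning-news A uses 134 of the 141 s and totals 456.
Runner-up prime-drama break + kids-block spot + sports pregame + game-show break tops out at 437.

456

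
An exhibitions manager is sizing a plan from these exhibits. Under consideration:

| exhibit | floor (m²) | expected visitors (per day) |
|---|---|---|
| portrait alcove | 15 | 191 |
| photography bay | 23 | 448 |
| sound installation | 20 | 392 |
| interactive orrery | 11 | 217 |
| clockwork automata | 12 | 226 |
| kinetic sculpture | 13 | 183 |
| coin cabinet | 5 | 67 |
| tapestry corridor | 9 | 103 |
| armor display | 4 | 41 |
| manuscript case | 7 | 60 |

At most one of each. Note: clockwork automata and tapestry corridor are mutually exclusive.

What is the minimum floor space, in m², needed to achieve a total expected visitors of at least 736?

Need the lightest bundle worth ≥ 736.
photography bay + clockwork automata + coin cabinet reaches 741 using 40 m².
No combination under 40 m² hits 736.

40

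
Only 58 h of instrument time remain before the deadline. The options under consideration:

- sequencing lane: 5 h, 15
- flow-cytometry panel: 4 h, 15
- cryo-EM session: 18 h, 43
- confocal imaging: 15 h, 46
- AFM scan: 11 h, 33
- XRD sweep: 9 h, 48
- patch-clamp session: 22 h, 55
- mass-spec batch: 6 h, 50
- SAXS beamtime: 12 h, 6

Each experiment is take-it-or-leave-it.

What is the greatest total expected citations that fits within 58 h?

217

Greedy by ratio would take sequencing lane + flow-cytometry panel + confocal imaging + AFM scan + XRD sweep + mass-spec batch: 50 h used, total 207.
Dropping AFM scan frees 11 h; slotting in cryo-EM session (18 h) lifts the total to 217 at 57 h.
Next best is sequencing lane + flow-cytometry panel + AFM scan + XRD sweep + patch-clamp session + mass-spec batch at 216 (57 h) — short by 1.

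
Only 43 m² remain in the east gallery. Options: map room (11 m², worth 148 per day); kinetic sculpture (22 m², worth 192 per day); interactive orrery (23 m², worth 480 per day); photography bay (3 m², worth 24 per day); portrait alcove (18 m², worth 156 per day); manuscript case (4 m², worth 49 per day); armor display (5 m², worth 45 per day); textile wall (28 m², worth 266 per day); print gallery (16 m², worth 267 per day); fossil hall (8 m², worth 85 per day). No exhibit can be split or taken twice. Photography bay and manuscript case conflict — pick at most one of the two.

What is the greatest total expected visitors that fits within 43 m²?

796

Best packing: interactive orrery + manuscript case + print gallery — 43 m², 796 total.
Runner-up interactive orrery + photography bay + print gallery tops out at 771.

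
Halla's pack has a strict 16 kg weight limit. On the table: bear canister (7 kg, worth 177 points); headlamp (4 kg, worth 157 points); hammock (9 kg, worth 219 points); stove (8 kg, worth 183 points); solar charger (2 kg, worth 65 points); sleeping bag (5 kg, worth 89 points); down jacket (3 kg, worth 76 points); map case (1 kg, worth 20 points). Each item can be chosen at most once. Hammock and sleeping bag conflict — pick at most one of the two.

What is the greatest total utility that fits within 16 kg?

Ranking by ratio (utility/kg): headlamp 39.25, solar charger 32.50, down jacket 25.33, bear canister 25.29.
Bear canister + headlamp + solar charger + down jacket uses 16 of the 16 kg and totals 475.
Next best is headlamp + hammock + solar charger + map case at 461 (16 kg) — short by 14.

475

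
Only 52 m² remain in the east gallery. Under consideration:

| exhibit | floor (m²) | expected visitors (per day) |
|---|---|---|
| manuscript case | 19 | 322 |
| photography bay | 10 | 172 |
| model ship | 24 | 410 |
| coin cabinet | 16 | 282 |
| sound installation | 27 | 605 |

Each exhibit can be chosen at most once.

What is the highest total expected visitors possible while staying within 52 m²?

A density-first pass picks coin cabinet + sound installation — 887 at 43 m².
Dropping coin cabinet frees 16 m²; slotting in model ship (24 m²) lifts the total to 1015 at 51 m².

1015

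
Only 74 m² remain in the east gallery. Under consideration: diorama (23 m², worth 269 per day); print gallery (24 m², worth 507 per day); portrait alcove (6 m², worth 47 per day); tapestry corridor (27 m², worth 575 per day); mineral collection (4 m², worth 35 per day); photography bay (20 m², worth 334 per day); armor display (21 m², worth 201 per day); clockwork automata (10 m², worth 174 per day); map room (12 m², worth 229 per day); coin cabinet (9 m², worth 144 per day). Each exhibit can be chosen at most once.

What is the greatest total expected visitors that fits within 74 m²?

Taking print gallery + tapestry corridor + clockwork automata + map room: 73 m² used, 1485 in expected visitors.

1485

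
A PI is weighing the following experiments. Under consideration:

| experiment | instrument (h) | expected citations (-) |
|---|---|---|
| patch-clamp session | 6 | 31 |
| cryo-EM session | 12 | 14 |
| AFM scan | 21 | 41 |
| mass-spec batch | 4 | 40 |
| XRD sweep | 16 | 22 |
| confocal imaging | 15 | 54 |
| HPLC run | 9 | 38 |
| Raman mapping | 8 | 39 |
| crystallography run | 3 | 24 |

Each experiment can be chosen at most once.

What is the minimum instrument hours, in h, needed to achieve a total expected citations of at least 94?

Need the lightest bundle worth ≥ 94.
patch-clamp session + mass-spec batch + crystallography run: 95 expected citations at 13 h.
No combination under 13 h hits 94.

13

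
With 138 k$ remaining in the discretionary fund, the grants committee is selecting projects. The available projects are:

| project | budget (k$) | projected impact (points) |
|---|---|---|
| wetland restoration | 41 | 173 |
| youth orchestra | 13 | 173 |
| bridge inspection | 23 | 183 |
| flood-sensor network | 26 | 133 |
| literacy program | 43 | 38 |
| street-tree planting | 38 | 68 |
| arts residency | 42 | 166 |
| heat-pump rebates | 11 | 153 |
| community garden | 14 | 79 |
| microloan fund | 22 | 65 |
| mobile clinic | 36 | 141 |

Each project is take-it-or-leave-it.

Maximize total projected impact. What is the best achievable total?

902

Filling by ratio: wetland restoration + youth orchestra + bridge inspection + flood-sensor network + heat-pump rebates + community garden for 894, with 10 k$ left unused.
The 26 k$ tied up in flood-sensor network is better spent on mobile clinic — total rises to 902 (138 k$).
That's the maximum — no swap from here does better than 902.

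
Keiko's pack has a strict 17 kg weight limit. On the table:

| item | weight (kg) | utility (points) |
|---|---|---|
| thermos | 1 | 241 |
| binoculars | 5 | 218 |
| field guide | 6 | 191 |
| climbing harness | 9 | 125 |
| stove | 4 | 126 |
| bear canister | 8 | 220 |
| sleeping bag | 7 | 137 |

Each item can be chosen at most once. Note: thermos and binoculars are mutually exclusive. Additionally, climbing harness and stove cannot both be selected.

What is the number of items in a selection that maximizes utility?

3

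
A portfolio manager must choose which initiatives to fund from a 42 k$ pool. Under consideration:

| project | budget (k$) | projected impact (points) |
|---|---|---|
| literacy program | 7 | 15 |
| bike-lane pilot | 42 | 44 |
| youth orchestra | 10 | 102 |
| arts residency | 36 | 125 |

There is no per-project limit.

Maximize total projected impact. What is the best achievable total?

Best packing: 4×youth orchestra — 40 k$, 408 total.

408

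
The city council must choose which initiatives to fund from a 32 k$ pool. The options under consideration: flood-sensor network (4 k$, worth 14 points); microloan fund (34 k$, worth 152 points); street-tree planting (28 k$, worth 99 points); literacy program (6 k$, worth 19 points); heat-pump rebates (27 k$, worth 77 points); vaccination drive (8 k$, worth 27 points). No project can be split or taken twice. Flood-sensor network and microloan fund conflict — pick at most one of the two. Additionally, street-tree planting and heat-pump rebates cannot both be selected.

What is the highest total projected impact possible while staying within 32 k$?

Taking flood-sensor network + street-tree planting: 32 k$ used, 113 in projected impact.
That's the maximum — no feasible swap from here does better than 113.

113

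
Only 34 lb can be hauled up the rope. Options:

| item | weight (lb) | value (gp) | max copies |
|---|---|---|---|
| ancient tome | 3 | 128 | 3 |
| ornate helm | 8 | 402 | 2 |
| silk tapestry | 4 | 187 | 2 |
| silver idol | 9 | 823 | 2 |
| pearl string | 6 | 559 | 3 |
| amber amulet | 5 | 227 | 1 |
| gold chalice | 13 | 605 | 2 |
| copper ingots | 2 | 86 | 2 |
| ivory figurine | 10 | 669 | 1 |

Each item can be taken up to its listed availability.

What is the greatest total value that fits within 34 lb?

By value per lb: pearl string 93.17, silver idol 91.44, ivory figurine 66.90 lead.
Taking the top-ratio items first gives silk tapestry + silver idol + 3×pearl string + copper ingots for 2773 (33 lb).
Dropping pearl string and copper ingots frees 8 lb; slotting in silver idol (9 lb) lifts the total to 2951 at 34 lb.
That's the maximum — no swap from here does better than 2951.

2951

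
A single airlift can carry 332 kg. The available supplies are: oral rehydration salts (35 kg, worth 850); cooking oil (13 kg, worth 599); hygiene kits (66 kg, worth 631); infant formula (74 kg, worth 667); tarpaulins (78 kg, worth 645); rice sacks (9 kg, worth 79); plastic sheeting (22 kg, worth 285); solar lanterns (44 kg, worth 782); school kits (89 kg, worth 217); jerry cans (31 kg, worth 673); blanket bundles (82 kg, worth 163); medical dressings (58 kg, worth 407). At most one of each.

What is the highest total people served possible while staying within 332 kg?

The ratio heuristic lands on oral rehydration salts + cooking oil + hygiene kits + infant formula + rice sacks + plastic sheeting + solar lanterns + jerry cans (4566) but leaves 38 kg idle.
The 22 kg tied up in plastic sheeting is better spent on medical dressings — total rises to 4688 (330 kg).

4688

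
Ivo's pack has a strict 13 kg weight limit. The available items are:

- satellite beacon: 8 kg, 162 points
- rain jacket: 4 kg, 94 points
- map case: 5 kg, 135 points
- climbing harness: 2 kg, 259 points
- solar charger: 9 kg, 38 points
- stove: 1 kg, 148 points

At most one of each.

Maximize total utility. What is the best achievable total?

636

The ratio ordering already packs tightly: rain jacket + map case + climbing harness + stove, 12 kg, 636.
Runner-up satellite beacon + climbing harness + stove tops out at 569.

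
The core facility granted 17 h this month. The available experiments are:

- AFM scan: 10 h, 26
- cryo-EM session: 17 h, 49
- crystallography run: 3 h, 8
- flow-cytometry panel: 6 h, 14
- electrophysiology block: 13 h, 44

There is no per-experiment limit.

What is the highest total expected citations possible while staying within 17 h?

52

The ratio ordering already packs tightly: crystallography run + electrophysiology block, 16 h, 52.
The spare 1 h is too small for any remaining experiment, and no exchange beats 52.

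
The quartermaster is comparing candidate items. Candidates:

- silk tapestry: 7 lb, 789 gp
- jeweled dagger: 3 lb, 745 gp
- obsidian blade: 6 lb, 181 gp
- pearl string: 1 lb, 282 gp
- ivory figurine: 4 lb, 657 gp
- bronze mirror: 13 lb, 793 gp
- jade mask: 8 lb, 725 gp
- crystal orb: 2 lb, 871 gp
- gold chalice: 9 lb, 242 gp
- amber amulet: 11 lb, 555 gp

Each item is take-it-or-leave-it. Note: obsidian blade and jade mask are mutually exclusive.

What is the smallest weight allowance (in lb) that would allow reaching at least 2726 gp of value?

16

Minimise lb subject to total value ≥ 2726.
silk tapestry + jeweled dagger + ivory figurine + crystal orb: 3062 value at 16 lb.
No combination under 16 lb hits 2726.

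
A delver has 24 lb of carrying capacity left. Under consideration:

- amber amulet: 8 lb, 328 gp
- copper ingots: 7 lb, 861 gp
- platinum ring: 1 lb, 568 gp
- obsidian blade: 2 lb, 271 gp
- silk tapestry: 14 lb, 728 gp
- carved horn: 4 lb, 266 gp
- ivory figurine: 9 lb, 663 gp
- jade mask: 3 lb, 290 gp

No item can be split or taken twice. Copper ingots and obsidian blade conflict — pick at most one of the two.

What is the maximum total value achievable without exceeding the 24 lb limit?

2648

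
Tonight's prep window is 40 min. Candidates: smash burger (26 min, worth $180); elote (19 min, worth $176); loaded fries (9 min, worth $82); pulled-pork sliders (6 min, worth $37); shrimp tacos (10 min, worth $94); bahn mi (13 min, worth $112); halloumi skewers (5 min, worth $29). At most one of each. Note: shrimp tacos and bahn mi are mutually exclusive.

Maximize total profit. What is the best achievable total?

By profit per min: shrimp tacos 9.40, elote 9.26, loaded fries 9.11, bahn mi 8.62 lead.
Best packing: elote + loaded fries + shrimp tacos — 38 min, 352 total.
Runner-up elote + pulled-pork sliders + shrimp tacos + halloumi skewers tops out at 336.

352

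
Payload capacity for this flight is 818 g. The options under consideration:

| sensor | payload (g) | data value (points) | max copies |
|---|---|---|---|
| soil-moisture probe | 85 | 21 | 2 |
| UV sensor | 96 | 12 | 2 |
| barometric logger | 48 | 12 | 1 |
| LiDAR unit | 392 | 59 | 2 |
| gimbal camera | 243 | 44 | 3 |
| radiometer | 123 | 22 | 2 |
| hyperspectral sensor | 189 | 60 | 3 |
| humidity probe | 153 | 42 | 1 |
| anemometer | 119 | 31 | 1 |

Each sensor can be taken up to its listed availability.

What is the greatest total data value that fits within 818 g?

Filling by ratio: barometric logger + 3×hyperspectral sensor + humidity probe for 234, with 50 g left unused.
Replace barometric logger with soil-moisture probe: the trade gains 9 net, giving 243 at 805 g.
That's the maximum — no swap from here does better than 243.

243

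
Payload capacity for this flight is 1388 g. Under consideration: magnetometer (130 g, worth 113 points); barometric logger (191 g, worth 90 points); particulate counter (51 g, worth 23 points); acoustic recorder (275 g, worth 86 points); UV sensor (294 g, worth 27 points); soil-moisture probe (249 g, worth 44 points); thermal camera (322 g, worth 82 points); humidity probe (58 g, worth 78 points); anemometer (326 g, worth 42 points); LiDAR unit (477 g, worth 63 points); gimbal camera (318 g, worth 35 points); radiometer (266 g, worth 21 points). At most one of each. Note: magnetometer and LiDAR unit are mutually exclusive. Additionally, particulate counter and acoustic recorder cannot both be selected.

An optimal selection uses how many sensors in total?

Best achievable data value is 493.
For example magnetometer + barometric logger + acoustic recorder + soil-moisture probe + thermal camera + humidity probe achieves it, using 1225 g.
All optima have 6 sensors.

6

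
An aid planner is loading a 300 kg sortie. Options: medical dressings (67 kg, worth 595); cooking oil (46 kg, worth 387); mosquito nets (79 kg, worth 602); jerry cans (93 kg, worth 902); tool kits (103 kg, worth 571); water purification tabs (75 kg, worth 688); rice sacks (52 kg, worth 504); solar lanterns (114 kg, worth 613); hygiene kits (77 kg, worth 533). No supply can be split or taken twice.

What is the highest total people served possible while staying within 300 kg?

By people served per kg: jerry cans 9.70, rice sacks 9.69, water purification tabs 9.17, medical dressings 8.88 lead.
Filling by ratio: medical dressings + jerry cans + water purification tabs + rice sacks for 2689, with 13 kg left unused.
Dropping medical dressings frees 67 kg; slotting in mosquito nets (79 kg) lifts the total to 2696 at 299 kg.
Next best is medical dressings + jerry cans + water purification tabs + rice sacks at 2689 (287 kg) — short by 7.

2696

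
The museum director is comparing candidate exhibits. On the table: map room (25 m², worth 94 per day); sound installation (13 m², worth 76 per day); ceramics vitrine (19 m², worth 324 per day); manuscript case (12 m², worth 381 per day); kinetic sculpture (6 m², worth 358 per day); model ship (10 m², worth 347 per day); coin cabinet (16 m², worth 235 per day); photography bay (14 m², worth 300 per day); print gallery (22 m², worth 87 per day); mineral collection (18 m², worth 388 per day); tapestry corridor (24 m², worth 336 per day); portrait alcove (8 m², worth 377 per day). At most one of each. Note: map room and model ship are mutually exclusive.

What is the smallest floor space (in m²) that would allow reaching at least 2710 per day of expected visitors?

Need the lightest bundle worth ≥ 2710.
ceramics vitrine + manuscript case + kinetic sculpture + model ship + coin cabinet + photography bay + mineral collection + portrait alcove reaches 2710 using 103 m².
No combination under 103 m² hits 2710.

103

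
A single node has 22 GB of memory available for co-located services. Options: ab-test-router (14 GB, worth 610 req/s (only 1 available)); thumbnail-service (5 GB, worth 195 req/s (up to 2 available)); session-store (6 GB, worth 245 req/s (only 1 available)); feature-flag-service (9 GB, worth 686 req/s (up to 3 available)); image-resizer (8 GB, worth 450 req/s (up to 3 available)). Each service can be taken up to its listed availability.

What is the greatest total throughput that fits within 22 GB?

1372

Ranking by ratio (throughput/GB): feature-flag-service 76.22, image-resizer 56.25, ab-test-router 43.57.
2×feature-flag-service uses 18 of the 22 GB and totals 1372.
The spare 4 GB is too small for any remaining service, and no exchange beats 1372.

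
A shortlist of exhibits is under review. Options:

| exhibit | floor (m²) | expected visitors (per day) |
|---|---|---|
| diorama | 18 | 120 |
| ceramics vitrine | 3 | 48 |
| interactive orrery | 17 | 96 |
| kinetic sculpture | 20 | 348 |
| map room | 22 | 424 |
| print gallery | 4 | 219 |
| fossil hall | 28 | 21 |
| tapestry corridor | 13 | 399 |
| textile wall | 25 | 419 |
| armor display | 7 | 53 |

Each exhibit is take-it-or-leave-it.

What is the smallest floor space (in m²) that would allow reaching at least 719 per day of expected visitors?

Minimise m² subject to total expected visitors ≥ 719.
ceramics vitrine + print gallery + tapestry corridor + armor display: 719 expected visitors at 27 m².
Any bundle with less than 27 m² falls short of 719.

27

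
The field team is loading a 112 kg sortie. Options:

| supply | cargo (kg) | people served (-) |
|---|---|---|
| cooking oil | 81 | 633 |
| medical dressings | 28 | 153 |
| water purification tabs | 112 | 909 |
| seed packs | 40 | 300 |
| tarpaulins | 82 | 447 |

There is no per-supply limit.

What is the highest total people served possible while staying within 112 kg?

Water purification tabs uses 112 of the 112 kg and totals 909.
Every other selection either busts 112 kg or fails to beat 909.

909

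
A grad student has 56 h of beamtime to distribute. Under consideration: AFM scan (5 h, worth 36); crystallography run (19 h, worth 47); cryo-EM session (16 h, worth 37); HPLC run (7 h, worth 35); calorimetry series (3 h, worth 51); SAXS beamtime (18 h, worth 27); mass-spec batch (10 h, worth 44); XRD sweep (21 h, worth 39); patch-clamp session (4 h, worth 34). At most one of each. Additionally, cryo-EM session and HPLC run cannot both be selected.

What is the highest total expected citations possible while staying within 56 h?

247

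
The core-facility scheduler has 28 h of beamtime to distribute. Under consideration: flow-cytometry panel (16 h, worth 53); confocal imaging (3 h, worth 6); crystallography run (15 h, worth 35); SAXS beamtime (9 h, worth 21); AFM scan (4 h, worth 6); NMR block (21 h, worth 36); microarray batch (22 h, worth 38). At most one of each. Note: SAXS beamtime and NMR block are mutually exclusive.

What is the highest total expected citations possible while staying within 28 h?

The ratio ordering already packs tightly: flow-cytometry panel + confocal imaging + SAXS beamtime, 28 h, 80.
The closest alternative, flow-cytometry panel + SAXS beamtime, reaches only 74.

80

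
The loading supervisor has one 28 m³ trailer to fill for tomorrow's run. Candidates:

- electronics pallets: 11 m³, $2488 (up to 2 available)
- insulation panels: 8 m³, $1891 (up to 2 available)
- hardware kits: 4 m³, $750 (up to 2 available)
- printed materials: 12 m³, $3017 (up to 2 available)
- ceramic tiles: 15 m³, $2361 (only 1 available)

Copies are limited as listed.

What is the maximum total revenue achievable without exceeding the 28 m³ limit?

6799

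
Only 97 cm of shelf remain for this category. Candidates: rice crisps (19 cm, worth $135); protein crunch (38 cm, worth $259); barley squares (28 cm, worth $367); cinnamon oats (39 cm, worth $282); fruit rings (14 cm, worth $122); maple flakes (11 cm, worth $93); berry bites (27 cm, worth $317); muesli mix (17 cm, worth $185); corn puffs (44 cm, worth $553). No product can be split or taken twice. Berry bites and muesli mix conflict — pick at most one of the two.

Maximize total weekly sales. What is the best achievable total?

1135

Greedy by ratio would take barley squares + muesli mix + corn puffs: 89 cm used, total 1105.
Replace muesli mix with fruit rings + maple flakes: the trade gains 30 net, giving 1135 at 97 cm.
Runner-up barley squares + muesli mix + corn puffs tops out at 1105.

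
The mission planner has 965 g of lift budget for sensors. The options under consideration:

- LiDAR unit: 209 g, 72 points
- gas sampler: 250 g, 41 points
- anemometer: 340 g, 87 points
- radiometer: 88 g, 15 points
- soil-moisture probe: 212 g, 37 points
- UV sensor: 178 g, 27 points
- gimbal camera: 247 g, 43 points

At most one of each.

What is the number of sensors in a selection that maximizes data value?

4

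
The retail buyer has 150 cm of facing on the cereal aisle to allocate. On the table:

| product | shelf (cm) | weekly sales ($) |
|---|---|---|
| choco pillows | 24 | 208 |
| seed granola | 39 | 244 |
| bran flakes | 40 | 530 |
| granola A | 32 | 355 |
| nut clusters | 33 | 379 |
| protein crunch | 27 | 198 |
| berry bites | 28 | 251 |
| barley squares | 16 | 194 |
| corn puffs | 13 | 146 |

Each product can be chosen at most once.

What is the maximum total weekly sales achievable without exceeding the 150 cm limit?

1709

Filling by ratio: bran flakes + granola A + nut clusters + barley squares + corn puffs for 1604, with 16 cm left unused.
Replace corn puffs with berry bites: the trade gains 105 net, giving 1709 at 149 cm.
The spare 1 cm is too small for any remaining product, and no exchange beats 1709.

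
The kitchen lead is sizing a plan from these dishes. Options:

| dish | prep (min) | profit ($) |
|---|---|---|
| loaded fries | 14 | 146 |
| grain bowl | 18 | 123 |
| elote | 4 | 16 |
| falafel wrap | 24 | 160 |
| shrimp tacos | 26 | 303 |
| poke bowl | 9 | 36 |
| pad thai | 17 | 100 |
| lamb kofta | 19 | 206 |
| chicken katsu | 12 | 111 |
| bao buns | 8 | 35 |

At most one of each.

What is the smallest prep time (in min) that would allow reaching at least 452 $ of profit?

Look for the lowest-prep combination reaching 452.
loaded fries + elote + shrimp tacos: 465 profit at 44 min.
Any bundle with less than 44 min falls short of 452.

44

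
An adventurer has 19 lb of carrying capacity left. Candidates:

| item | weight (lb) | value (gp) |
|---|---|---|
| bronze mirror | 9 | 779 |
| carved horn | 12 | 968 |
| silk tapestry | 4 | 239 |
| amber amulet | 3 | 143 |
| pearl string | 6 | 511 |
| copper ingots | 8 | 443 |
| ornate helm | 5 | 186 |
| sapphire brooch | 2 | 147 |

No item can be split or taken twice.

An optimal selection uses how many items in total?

3

The maximum value within 19 lb is 1529.
bronze mirror + silk tapestry + pearl string hits 1529 at 19 lb.
Any selection reaching 1529 contains exactly 3 items.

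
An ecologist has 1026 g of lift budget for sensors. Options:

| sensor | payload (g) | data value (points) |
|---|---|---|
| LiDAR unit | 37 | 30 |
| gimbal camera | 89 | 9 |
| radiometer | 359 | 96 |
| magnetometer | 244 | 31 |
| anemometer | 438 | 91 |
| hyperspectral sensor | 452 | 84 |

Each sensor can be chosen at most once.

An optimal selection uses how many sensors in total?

Optimal total is 226.
LiDAR unit + gimbal camera + radiometer + anemometer hits 226 at 923 g.
All optima have 4 sensors.

4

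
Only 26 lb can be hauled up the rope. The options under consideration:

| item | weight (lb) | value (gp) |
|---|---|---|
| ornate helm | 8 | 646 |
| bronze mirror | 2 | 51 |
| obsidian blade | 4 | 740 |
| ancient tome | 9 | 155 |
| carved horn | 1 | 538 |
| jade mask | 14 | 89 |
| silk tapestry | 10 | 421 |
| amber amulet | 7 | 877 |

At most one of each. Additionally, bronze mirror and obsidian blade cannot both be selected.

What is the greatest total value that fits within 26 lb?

Best packing: ornate helm + obsidian blade + carved horn + amber amulet — 20 lb, 2801 total.
Runner-up obsidian blade + carved horn + silk tapestry + amber amulet tops out at 2576.

2801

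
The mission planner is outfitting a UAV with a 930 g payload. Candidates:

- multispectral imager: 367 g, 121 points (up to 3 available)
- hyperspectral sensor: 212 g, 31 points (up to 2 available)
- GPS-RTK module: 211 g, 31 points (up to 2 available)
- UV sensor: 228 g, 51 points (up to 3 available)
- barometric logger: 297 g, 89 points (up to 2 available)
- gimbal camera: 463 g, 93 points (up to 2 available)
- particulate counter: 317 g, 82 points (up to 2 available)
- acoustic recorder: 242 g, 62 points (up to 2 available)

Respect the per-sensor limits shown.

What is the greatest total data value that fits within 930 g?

272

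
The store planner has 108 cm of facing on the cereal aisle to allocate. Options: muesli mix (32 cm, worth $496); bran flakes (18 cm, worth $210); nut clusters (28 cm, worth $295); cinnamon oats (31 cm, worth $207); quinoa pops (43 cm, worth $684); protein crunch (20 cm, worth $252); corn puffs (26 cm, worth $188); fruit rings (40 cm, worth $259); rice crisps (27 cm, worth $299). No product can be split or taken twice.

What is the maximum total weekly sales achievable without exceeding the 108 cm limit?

1479

Taking the top-ratio products first gives muesli mix + quinoa pops + protein crunch for 1432 (95 cm).
Dropping protein crunch frees 20 cm; slotting in rice crisps (27 cm) lifts the total to 1479 at 102 cm.
Every other selection either busts 108 cm or fails to beat 1479.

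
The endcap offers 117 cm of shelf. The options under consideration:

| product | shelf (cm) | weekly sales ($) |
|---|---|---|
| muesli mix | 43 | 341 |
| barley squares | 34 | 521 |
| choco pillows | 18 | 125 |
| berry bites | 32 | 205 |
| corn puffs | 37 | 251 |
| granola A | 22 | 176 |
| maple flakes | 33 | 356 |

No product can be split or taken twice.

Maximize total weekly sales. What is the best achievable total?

1218

The ratio heuristic lands on barley squares + choco pillows + granola A + maple flakes (1178) but leaves 10 cm idle.
Dropping choco pillows and granola A frees 40 cm; slotting in muesli mix (43 cm) lifts the total to 1218 at 110 cm.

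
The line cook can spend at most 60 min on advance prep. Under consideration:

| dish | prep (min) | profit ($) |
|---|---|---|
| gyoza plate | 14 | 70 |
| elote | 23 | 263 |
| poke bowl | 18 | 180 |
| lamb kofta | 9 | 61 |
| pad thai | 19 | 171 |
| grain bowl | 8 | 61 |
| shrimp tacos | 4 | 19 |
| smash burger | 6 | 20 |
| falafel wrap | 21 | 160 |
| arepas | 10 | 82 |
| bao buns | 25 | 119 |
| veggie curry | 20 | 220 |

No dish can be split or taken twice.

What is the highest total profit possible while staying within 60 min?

614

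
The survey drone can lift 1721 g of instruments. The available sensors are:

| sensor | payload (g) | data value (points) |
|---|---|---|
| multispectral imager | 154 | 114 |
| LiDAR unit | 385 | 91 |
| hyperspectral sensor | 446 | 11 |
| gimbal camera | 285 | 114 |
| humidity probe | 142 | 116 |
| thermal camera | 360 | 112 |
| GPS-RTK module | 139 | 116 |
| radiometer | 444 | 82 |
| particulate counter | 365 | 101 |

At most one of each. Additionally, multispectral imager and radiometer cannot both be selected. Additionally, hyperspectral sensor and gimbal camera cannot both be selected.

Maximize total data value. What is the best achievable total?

By data value per g: GPS-RTK module 0.83, humidity probe 0.82, multispectral imager 0.74, gimbal camera 0.40 lead.
Best packing: multispectral imager + gimbal camera + humidity probe + thermal camera + GPS-RTK module + particulate counter — 1445 g, 673 total.
An exhaustive check of the 512 subsets confirms 673.

673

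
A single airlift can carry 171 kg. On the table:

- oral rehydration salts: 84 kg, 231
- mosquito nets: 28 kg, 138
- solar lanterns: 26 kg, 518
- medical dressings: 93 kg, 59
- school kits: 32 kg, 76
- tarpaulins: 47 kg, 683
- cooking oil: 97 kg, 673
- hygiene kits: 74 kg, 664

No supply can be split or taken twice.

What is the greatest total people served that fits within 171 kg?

1874

Greedy by ratio would take solar lanterns + tarpaulins + hygiene kits: 147 kg used, total 1865.
Replace hygiene kits with cooking oil: the trade gains 9 net, giving 1874 at 170 kg.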